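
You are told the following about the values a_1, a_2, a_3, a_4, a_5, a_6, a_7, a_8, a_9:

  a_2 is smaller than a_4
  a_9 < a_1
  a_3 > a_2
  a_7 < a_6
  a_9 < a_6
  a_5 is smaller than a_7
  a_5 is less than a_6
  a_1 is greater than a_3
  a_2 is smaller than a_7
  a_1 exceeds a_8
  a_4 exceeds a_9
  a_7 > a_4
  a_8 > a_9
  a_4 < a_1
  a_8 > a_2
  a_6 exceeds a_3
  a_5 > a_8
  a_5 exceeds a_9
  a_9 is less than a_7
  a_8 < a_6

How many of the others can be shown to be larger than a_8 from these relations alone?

4

From a_8 the given relations immediately reach a_1, a_5, a_6.
From those, a_7 — 4 in total.
No other element is forced above a_8 by the given relations, so the count is 4.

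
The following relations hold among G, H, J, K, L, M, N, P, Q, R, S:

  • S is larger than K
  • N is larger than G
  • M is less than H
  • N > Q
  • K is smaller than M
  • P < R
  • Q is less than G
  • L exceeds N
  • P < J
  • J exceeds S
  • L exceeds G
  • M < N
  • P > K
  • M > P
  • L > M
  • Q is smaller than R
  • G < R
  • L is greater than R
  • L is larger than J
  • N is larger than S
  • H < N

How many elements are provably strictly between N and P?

2

Chaining upward from P reaches: M, H, J, R, L.
Chaining downward from N reaches: Q, K, S, G, M, H.
Strictly between P and N are those in both lists: M, H — 2 elements.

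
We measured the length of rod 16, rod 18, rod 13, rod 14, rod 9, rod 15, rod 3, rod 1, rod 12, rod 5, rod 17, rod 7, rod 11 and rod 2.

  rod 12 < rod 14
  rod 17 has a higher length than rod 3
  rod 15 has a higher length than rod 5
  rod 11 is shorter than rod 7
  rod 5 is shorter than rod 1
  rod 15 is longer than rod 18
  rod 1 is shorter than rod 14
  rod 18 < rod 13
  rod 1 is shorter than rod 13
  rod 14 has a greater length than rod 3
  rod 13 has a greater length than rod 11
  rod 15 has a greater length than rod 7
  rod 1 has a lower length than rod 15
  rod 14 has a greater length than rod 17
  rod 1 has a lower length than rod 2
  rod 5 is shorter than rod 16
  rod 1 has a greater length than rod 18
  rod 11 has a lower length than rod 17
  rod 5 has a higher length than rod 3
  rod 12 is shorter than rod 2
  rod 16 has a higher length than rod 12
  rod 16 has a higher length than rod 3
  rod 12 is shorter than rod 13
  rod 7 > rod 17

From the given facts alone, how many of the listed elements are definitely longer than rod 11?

5

Directly above rod 11: rod 17, rod 7, rod 13.
One step further: rod 15, rod 14 (5 so far).
Nothing else is reachable above rod 11; 5 in all.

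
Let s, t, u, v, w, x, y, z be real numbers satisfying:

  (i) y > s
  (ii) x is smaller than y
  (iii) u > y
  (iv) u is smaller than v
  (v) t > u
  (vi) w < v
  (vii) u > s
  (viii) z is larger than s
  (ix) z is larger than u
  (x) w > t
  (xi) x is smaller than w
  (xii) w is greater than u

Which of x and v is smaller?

x < y < u < t < w < v, by transitivity through y, u, t, w.
So x < v; x is the smaller of the two.

x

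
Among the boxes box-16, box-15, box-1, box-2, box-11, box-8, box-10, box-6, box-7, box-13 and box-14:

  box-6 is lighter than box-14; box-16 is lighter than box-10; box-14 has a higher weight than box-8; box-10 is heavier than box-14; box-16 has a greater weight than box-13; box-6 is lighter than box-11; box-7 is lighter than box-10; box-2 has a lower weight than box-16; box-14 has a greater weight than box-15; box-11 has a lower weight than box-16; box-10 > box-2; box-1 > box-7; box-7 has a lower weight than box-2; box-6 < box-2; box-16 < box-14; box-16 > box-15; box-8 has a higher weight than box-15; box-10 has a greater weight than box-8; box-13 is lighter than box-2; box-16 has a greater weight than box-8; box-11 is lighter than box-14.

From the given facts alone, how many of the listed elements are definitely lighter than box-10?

From box-10 the given relations immediately reach box-7, box-8, box-2, box-16, box-14.
From those, box-15, box-6, box-11, box-13 — 9 in total.
No other element is forced below box-10 by the given relations, so the count is 9.

9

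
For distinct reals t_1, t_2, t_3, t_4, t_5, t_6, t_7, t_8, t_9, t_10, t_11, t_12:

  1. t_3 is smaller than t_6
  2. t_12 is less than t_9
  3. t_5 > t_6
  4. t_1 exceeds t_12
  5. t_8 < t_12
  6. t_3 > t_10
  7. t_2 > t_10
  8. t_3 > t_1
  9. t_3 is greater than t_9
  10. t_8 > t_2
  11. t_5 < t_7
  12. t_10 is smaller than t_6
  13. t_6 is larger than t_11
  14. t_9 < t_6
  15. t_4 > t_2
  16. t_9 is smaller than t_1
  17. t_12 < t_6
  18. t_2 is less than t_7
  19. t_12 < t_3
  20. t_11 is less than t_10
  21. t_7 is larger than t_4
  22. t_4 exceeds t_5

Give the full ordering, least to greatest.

The consecutive links are each given: t_11 < t_10; t_10 < t_2; t_2 < t_8; t_8 < t_12; t_12 < t_9; t_9 < t_1; t_1 < t_3; t_3 < t_6; t_6 < t_5; t_5 < t_4; t_4 < t_7.

t_11 < t_10 < t_2 < t_8 < t_12 < t_9 < t_1 < t_3 < t_6 < t_5 < t_4 < t_7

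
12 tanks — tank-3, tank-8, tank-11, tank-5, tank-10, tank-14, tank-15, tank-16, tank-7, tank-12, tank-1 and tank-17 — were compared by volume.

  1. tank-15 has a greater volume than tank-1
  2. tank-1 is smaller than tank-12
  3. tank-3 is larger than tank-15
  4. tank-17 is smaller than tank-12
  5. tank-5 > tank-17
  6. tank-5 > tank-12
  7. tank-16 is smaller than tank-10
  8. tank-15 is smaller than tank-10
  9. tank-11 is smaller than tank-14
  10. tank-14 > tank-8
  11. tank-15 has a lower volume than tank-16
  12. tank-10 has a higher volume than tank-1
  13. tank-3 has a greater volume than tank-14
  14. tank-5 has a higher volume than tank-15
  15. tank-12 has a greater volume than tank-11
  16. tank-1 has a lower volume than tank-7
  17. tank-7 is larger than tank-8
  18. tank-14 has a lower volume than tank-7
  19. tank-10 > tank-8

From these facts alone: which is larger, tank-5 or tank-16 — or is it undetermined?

Following every chain through tank-16: above tank-16 we get tank-10; below tank-16 we get tank-1, tank-15.
tank-5 is not reached, and no chain runs the other way from tank-5 to tank-16.
So the given relations leave the order of tank-16 and tank-5 undetermined.

undetermined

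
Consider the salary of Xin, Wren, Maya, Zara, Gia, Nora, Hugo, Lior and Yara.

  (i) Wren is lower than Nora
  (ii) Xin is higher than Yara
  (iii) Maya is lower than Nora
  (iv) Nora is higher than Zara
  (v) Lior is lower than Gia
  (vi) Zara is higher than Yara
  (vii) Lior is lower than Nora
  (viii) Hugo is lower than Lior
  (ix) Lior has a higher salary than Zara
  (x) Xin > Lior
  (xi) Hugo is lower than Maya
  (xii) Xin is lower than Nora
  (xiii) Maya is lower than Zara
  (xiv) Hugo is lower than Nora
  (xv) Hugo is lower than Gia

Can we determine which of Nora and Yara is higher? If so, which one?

Nora

Yara < Zara and Zara < Lior give Yara < Lior.
Then Lior < Xin extends the chain to Xin.
With Xin < Nora: Yara < Zara < Lior < Xin < Nora.
So Nora is higher.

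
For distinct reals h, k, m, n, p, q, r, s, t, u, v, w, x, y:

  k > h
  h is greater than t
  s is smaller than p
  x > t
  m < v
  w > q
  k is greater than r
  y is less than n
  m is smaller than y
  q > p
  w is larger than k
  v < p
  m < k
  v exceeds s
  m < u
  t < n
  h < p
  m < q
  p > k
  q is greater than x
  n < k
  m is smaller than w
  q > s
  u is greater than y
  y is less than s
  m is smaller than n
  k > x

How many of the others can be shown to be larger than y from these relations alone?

Directly above y: n, s, u.
One step further: v, k, p, q (7 so far).
One step further: w (8 so far).
No other element is forced above y by the given relations, so the count is 8.

8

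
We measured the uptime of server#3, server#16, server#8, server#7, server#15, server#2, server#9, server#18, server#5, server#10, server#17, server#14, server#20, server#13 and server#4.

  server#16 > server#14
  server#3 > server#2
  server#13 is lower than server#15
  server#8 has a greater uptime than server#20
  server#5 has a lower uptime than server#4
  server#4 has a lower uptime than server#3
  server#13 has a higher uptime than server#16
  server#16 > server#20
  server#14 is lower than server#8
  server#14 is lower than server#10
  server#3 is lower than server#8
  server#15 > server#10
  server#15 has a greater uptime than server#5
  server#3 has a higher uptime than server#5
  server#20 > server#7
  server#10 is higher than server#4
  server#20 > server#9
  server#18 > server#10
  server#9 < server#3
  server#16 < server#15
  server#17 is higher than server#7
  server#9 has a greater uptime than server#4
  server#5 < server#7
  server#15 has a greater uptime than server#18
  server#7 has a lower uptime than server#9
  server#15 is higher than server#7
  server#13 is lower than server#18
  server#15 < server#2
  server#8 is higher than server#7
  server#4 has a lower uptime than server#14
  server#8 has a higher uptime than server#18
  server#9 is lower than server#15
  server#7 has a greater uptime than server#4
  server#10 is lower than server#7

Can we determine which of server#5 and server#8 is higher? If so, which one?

Link the given pairs in sequence: server#5 < server#4; server#4 < server#14; server#14 < server#10; server#10 < server#7; server#7 < server#9; server#9 < server#20; server#20 < server#16; server#16 < server#13; server#13 < server#18; server#18 < server#15; server#15 < server#2; server#2 < server#3; server#3 < server#8.
Together: server#5 < server#4 < server#14 < server#10 < server#7 < server#9 < server#20 < server#16 < server#13 < server#18 < server#15 < server#2 < server#3 < server#8.
So server#8 is higher.

server#8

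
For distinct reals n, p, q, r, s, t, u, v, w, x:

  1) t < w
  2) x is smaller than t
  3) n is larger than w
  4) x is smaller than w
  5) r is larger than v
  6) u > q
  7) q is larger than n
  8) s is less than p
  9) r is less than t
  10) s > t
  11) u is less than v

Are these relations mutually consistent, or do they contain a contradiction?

inconsistent

We have t < w stated directly, yet also w < n < q < u < v < r < t by chaining the others — so w < t. Contradiction.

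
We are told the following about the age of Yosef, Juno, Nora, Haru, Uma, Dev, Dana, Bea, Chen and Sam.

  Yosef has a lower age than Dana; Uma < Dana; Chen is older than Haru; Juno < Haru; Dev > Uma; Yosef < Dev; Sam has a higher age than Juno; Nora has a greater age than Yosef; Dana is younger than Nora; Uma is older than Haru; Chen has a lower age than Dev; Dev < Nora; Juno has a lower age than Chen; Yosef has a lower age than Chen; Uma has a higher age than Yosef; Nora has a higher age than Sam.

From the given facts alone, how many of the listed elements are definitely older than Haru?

5

From Haru the given relations immediately reach Uma, Chen.
From those, Dev, Dana — 4 in total.
From those, Nora — 5 in total.
No other element is forced above Haru by the given relations, so the count is 5.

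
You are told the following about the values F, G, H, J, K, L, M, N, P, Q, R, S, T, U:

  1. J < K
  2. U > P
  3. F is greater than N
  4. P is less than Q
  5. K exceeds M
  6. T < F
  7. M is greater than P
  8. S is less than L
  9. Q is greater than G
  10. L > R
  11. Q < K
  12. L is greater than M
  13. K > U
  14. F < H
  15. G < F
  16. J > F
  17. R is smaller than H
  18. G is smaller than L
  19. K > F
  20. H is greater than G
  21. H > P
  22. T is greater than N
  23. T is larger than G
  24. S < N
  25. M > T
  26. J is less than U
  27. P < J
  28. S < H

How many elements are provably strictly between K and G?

6

The relations place G below K. An element lies strictly between them when it is forced above G and also forced below K.
Above G: {T, F, M, J, Q, L, U, H}. Below K: {S, N, P, T, F, M, J, Q, U}.
Intersection: {T, F, M, J, Q, U} — 6.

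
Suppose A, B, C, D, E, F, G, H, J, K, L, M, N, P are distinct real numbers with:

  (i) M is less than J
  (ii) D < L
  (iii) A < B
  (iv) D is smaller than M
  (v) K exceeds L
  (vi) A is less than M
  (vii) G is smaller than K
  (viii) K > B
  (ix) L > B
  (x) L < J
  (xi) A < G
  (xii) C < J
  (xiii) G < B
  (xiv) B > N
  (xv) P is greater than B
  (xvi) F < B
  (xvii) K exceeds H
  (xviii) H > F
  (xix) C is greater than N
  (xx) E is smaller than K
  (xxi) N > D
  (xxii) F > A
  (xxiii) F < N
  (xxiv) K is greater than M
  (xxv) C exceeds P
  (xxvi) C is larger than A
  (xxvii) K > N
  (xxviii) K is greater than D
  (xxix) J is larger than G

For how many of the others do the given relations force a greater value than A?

11

From A the given relations immediately reach F, M, G, B, C.
From those, N, P, H, L, J, K — 11 in total.
Nothing else is reachable above A; 11 in all.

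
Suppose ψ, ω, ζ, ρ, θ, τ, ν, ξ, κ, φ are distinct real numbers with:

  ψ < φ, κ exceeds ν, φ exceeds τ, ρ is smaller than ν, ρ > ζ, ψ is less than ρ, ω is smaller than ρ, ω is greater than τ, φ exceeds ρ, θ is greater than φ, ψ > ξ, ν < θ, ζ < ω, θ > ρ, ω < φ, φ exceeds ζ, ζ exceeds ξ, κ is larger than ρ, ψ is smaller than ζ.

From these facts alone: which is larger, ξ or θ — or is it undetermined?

Link the given pairs in sequence: ξ < ζ; ζ < ω; ω < ρ; ρ < ν; ν < θ.
Together: ξ < ζ < ω < ρ < ν < θ.
So θ is larger.

θ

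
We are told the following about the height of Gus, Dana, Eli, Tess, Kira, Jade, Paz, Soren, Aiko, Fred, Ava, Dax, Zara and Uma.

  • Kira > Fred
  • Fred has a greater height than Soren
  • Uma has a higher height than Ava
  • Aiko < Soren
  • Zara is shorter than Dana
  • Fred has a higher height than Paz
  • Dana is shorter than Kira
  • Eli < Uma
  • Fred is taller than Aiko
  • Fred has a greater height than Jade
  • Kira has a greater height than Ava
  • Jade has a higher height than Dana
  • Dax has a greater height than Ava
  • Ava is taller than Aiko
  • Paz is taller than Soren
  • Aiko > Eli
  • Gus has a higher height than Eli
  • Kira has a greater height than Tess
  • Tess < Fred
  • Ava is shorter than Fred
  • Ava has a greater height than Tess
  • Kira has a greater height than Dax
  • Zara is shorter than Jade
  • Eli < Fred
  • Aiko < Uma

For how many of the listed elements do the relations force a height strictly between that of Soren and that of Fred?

Chaining upward from Soren reaches: Paz, Kira.
Chaining downward from Fred reaches: Eli, Tess, Aiko, Zara, Dana, Jade, Ava, Paz.
Strictly between Soren and Fred are those in both lists: Paz — 1 element.

1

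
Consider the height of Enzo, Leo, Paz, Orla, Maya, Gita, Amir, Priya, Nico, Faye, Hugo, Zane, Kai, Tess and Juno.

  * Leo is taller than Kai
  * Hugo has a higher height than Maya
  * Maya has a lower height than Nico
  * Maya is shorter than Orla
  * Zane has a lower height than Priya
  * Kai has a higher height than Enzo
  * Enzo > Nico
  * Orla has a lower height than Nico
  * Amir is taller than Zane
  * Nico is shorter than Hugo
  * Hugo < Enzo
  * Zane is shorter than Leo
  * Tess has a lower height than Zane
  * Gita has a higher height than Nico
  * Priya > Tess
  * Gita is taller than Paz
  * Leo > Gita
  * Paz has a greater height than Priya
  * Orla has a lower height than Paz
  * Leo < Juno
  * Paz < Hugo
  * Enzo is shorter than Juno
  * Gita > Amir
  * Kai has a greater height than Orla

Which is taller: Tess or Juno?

Juno

Link the given pairs in sequence: Tess < Zane; Zane < Priya; Priya < Paz; Paz < Hugo; Hugo < Enzo; Enzo < Kai; Kai < Leo; Leo < Juno.
Together: Tess < Zane < Priya < Paz < Hugo < Enzo < Kai < Leo < Juno.
So Tess < Juno; Juno is the taller of the two.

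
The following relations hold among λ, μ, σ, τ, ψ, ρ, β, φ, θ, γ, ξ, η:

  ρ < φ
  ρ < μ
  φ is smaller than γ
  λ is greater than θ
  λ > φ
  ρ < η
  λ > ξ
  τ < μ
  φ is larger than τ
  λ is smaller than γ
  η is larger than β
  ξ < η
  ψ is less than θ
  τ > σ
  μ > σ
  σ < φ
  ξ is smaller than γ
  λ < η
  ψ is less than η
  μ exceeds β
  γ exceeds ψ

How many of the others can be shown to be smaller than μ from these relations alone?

Directly below μ: β, ρ, σ, τ.
Nothing else is reachable below μ; 4 in all.

4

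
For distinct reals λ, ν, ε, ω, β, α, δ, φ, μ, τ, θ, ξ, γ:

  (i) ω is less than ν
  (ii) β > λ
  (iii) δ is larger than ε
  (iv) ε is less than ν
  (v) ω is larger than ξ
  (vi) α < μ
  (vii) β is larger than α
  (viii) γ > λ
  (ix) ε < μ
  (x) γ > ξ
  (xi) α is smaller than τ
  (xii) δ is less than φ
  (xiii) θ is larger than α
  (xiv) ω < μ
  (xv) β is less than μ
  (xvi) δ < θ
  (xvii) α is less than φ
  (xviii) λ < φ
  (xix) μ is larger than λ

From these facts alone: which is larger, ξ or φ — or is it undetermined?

undetermined

Following every chain through ξ: above ξ we get ω, ν, γ, μ.
φ is not reached, and no chain runs the other way from φ to ξ.
So the given relations leave the order of ξ and φ undetermined.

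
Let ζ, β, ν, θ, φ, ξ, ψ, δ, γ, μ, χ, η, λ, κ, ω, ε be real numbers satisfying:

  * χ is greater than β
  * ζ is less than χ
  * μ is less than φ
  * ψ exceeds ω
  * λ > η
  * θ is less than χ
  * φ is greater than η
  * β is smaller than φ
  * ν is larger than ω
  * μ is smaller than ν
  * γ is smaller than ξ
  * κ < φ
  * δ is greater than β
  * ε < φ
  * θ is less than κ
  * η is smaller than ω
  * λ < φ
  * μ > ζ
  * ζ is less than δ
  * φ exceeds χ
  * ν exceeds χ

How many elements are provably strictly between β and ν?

1

Chaining upward from β reaches: χ, δ, φ.
Chaining downward from ν reaches: η, θ, ω, ζ, μ, χ.
Strictly between β and ν are those in both lists: χ — 1 element.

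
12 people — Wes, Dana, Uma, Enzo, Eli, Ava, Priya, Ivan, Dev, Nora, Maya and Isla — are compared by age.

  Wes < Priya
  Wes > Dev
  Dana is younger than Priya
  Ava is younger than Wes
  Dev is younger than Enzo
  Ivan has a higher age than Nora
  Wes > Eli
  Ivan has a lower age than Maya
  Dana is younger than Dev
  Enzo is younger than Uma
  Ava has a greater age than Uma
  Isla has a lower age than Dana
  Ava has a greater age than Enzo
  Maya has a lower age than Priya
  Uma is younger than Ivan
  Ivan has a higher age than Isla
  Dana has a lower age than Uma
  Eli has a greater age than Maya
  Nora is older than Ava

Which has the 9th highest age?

The consecutive relations fix a unique order: Isla < Dana < Dev < Enzo < Uma < Ava < Nora < Ivan < Maya < Eli < Wes < Priya.
The 9th largest is Enzo.

Enzo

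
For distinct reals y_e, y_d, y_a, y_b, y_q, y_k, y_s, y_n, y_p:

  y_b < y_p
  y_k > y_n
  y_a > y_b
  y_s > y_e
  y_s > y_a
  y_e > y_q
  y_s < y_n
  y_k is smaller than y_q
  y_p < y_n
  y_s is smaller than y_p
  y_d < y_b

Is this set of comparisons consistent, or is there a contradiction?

We have y_e < y_s stated directly, yet also y_s < y_p < y_n < y_k < y_q < y_e by chaining the others — so y_s < y_e. Contradiction.

inconsistent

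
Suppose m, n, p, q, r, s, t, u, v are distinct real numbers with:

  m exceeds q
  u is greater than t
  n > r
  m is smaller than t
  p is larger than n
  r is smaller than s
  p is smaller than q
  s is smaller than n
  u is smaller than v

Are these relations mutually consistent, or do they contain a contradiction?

The single ordering r < s < n < p < q < m < t < u < v satisfies every listed relation, so no contradiction arises.

consistent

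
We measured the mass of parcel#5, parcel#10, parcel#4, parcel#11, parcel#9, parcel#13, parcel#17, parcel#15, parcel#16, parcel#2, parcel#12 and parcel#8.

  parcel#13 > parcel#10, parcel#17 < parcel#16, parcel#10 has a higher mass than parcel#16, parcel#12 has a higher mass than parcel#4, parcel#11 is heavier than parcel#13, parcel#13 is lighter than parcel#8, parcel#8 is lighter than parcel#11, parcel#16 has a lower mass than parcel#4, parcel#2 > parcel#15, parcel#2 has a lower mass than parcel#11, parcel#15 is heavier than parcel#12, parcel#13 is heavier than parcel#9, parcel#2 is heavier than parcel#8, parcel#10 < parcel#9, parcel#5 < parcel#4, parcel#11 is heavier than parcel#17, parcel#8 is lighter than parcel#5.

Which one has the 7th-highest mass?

parcel#8

Chaining the given pairs: parcel#17 < parcel#16 < parcel#10 < parcel#9 < parcel#13 < parcel#8 < parcel#5 < parcel#4 < parcel#12 < parcel#15 < parcel#2 < parcel#11.
Counting 7 from the largest end gives parcel#8.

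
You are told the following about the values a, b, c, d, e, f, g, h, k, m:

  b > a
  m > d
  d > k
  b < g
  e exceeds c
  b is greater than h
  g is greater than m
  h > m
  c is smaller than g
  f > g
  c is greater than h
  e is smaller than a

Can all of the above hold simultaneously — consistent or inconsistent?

consistent

The single ordering k < d < m < h < c < e < a < b < g < f satisfies every listed relation, so no contradiction arises.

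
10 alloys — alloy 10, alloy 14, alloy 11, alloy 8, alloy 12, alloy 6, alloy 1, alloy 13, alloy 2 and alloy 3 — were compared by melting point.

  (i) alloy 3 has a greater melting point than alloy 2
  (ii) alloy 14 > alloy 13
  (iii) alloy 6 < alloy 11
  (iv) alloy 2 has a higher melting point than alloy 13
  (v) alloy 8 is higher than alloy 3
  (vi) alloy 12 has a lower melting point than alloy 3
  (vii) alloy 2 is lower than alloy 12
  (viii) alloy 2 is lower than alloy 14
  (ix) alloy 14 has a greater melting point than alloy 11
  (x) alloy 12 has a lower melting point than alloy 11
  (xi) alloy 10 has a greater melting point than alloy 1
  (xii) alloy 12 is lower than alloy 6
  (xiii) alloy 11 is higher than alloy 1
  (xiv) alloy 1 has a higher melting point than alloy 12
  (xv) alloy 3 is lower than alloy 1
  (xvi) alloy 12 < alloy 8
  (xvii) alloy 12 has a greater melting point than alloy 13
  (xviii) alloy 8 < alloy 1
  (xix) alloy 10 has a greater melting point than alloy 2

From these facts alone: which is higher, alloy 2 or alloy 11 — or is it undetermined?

Link the given pairs in sequence: alloy 2 < alloy 12; alloy 12 < alloy 3; alloy 3 < alloy 8; alloy 8 < alloy 1; alloy 1 < alloy 11.
Chaining these gives alloy 2 < alloy 12 < alloy 3 < alloy 8 < alloy 1 < alloy 11.
So alloy 11 is higher.

alloy 11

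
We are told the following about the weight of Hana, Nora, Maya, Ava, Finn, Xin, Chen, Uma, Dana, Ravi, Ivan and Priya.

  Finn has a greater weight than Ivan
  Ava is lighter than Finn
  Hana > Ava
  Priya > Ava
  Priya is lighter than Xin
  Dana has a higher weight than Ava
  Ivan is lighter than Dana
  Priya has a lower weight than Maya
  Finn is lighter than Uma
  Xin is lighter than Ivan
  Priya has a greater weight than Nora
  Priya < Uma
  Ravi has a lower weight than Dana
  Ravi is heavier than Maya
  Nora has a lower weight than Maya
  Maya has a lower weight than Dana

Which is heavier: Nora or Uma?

Uma

Nora < Priya and Priya < Xin give Nora < Xin.
Then Xin < Ivan extends the chain to Ivan.
With Ivan < Finn: Nora < Priya < Xin < Ivan < Finn.
Then Finn < Uma extends the chain to Uma.
So Nora < Uma; Uma is the heavier of the two.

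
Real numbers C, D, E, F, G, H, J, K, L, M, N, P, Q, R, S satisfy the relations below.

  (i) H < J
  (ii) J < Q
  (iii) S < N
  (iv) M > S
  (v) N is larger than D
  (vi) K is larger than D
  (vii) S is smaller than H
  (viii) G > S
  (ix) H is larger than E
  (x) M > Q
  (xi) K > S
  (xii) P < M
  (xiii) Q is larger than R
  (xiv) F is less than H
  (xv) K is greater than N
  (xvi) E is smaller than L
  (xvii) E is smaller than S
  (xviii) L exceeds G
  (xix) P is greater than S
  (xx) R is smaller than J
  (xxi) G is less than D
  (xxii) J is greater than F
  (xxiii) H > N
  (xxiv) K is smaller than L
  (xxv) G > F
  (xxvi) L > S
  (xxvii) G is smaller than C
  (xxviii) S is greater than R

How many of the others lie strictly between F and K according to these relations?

The relations place F below K. An element lies strictly between them when it is forced above F and also forced below K.
Above F: {G, D, N, H, L, C, J, Q, M}. Below K: {E, R, S, G, D, N}.
Intersection: {G, D, N} — 3.

3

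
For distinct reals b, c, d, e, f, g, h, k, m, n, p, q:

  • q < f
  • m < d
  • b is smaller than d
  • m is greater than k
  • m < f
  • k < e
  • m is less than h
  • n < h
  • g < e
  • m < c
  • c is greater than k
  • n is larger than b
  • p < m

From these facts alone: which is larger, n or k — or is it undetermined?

Following every chain through k: above k we get m, c, d, e, h, f.
n is not reached, and no chain runs the other way from n to k.
So the given relations leave the order of k and n undetermined.

undetermined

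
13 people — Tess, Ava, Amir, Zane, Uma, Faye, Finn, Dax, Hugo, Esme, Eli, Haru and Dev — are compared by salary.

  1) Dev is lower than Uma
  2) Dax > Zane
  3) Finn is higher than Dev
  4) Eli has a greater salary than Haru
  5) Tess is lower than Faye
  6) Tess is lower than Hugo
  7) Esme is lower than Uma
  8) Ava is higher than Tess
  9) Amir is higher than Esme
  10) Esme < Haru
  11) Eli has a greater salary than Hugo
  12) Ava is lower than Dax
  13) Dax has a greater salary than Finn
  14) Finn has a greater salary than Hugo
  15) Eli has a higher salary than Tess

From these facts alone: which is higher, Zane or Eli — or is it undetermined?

Following every chain through Zane: above Zane we get Dax.
Eli is not reached, and no chain runs the other way from Eli to Zane.
So the given relations leave the order of Zane and Eli undetermined.

undetermined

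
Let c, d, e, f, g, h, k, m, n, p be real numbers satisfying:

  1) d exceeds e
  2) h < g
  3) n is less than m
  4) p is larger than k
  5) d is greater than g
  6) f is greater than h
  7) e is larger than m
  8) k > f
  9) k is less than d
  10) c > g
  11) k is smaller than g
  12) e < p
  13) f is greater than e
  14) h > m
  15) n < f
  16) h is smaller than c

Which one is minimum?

n

m is not least since n < m; h is not least since m < h; e is not least since m < e; f is not least since h < f; k is not least since f < k; g is not least since k < g; c is not least since h < c; d is not least since e < d; p is not least since e < p.
Only n has nothing below it, so n is the minimum.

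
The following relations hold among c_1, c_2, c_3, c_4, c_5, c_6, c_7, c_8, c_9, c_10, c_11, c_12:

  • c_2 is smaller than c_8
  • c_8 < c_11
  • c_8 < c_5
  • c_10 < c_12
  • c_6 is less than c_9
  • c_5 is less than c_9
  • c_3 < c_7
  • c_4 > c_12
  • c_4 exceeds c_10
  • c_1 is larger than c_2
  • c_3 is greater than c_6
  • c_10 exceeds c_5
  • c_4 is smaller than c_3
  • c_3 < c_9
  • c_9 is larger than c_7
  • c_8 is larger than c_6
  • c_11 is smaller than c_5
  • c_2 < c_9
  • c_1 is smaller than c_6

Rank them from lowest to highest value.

Nothing is placed below c_2, so it is least; from there c_2 < c_1; c_1 < c_6; c_6 < c_8; c_8 < c_11; c_11 < c_5; c_5 < c_10; c_10 < c_12; c_12 < c_4; c_4 < c_3; c_3 < c_7; c_7 < c_9, each given directly.

c_2 < c_1 < c_6 < c_8 < c_11 < c_5 < c_10 < c_12 < c_4 < c_3 < c_7 < c_9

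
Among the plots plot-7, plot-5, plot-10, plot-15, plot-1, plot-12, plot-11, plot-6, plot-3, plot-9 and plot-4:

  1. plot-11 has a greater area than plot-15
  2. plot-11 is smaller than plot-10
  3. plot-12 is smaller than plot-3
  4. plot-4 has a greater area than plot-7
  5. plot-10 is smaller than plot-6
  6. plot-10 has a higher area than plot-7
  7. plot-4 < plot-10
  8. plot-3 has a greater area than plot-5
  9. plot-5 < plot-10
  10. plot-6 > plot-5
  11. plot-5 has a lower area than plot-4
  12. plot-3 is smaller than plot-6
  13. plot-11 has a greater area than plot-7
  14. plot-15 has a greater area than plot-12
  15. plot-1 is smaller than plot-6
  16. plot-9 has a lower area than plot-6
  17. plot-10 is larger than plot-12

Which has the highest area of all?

plot-6

Chaining downward from plot-6: directly below it, plot-1, plot-9, plot-5, plot-10, plot-3; then plot-12, plot-7, plot-4, plot-11; then plot-15.
That covers every other element, and nothing is given above plot-6, so plot-6 is the highest area.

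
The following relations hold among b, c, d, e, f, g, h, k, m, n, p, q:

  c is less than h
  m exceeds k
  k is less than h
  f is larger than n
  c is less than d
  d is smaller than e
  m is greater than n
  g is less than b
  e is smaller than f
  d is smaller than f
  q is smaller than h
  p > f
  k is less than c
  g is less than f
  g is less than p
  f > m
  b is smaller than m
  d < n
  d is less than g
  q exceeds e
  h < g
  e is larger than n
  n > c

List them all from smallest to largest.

Each adjacent pair is fixed by a given relation: k < c; c < d; d < n; n < e; e < q; q < h; h < g; g < b; b < m; m < f; f < p. Chaining them end to end gives the full order.

k < c < d < n < e < q < h < g < b < m < f < p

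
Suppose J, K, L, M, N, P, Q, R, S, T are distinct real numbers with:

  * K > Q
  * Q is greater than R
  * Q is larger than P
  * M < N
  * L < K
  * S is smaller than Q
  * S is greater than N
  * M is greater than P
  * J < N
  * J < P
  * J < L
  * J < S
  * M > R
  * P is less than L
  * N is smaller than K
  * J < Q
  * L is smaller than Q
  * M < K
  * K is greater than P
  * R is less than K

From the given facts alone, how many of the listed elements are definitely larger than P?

6

The elements the relations force above P are M, N, L, S, Q, K — no chain reaches any other.
That is 6.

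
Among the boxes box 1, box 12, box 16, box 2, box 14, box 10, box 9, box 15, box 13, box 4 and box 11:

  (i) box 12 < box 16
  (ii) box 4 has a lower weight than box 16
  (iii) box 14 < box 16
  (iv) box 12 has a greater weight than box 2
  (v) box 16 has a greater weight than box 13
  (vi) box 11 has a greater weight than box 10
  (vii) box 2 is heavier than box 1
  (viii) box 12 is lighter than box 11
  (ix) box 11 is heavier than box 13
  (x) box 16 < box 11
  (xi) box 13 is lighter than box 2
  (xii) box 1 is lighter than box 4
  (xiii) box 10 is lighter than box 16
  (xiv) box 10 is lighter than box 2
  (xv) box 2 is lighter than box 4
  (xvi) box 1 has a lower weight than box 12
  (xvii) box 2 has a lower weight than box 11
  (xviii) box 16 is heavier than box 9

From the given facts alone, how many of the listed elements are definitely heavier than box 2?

The elements the relations force above box 2 are box 12, box 4, box 16, box 11 — no chain reaches any other.
That is 4.

4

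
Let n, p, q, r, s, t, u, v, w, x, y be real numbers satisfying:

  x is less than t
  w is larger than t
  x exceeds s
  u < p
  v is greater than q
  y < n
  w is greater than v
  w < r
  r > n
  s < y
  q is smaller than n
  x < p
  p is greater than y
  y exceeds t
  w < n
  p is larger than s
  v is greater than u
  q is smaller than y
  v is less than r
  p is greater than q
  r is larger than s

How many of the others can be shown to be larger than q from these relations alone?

6

Directly above q: y, v, n, p.
One step further: w, r (6 so far).
Nothing else is reachable above q; 6 in all.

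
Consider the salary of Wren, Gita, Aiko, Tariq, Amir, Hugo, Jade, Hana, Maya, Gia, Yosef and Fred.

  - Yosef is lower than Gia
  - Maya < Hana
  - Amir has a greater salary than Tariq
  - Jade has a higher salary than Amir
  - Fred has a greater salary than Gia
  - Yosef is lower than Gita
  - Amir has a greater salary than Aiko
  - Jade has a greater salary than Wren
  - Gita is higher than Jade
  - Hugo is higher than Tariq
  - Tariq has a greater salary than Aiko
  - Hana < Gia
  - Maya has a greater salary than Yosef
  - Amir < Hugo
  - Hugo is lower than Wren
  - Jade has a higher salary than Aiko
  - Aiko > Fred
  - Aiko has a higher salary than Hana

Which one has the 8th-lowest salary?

Amir

The consecutive relations fix a unique order: Yosef < Maya < Hana < Gia < Fred < Aiko < Tariq < Amir < Hugo < Wren < Jade < Gita.
Counting 8 from the smallest end gives Amir.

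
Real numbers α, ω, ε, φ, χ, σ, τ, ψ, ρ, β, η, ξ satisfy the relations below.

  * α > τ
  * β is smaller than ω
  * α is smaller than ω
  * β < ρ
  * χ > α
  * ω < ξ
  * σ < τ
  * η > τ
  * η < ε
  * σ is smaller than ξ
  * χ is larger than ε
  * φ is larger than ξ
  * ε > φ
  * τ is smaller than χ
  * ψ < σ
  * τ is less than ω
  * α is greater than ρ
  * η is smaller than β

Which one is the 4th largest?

Chaining the given pairs: ψ < σ < τ < η < β < ρ < α < ω < ξ < φ < ε < χ.
The 4th largest is ξ.

ξ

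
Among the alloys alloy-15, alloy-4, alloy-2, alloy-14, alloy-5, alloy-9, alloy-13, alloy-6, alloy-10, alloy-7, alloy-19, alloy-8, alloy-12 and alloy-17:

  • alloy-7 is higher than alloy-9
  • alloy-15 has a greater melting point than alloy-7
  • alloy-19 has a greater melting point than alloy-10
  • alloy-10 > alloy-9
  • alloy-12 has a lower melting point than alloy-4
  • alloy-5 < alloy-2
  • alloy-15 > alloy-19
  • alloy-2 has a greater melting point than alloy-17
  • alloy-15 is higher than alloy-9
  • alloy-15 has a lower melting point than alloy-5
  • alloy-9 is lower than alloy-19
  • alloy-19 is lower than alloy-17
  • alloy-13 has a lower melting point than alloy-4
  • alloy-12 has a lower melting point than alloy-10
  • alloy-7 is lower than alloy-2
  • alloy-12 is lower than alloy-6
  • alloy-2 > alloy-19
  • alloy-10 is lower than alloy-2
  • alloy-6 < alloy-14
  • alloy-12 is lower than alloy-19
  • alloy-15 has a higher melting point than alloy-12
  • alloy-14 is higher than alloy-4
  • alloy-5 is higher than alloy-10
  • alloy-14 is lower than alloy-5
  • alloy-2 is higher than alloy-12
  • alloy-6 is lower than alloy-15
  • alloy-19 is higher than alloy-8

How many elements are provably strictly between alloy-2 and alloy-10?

4

The relations place alloy-10 below alloy-2. An element lies strictly between them when it is forced above alloy-10 and also forced below alloy-2.
Above alloy-10: {alloy-19, alloy-17, alloy-15, alloy-5}. Below alloy-2: {alloy-8, alloy-9, alloy-12, alloy-13, alloy-6, alloy-4, alloy-7, alloy-19, alloy-14, alloy-17, alloy-15, alloy-5}.
Intersection: {alloy-19, alloy-17, alloy-15, alloy-5} — 4.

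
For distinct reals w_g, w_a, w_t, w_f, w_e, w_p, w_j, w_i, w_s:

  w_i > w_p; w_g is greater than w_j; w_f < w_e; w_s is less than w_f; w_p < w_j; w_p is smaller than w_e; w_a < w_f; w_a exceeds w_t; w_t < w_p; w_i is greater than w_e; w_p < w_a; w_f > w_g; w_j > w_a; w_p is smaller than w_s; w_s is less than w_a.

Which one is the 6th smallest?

The consecutive relations fix a unique order: w_t < w_p < w_s < w_a < w_j < w_g < w_f < w_e < w_i.
Counting 6 from the smallest end gives w_g.

w_g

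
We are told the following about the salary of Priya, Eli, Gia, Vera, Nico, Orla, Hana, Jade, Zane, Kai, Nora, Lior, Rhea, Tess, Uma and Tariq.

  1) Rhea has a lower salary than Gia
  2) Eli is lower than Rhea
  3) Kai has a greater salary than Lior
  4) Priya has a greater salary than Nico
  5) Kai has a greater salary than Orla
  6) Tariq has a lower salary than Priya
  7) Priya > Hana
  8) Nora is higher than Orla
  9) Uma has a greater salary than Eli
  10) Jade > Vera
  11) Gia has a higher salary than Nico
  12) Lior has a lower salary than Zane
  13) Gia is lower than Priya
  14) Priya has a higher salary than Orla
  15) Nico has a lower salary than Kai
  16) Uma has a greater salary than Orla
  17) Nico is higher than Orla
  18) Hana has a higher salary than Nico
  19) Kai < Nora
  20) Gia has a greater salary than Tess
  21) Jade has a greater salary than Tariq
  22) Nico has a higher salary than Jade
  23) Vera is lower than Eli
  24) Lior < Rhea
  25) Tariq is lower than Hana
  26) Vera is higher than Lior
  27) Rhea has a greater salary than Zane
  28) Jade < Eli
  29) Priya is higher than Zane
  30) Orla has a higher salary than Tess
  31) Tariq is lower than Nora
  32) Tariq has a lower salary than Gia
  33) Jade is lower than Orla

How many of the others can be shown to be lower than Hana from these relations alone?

7

Directly below Hana: Tariq, Nico.
One step further: Jade, Orla (4 so far).
One step further: Vera, Tess (6 so far).
One step further: Lior (7 so far).
Nothing else is reachable below Hana; 7 in all.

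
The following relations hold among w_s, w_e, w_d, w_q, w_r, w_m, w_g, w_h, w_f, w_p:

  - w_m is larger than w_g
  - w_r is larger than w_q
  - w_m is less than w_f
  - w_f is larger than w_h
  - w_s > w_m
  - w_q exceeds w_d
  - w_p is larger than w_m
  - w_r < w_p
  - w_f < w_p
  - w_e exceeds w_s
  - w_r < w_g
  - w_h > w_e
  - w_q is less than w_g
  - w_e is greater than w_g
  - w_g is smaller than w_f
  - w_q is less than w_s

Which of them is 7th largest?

w_g

The consecutive relations fix a unique order: w_d < w_q < w_r < w_g < w_m < w_s < w_e < w_h < w_f < w_p.
The 7th largest is w_g.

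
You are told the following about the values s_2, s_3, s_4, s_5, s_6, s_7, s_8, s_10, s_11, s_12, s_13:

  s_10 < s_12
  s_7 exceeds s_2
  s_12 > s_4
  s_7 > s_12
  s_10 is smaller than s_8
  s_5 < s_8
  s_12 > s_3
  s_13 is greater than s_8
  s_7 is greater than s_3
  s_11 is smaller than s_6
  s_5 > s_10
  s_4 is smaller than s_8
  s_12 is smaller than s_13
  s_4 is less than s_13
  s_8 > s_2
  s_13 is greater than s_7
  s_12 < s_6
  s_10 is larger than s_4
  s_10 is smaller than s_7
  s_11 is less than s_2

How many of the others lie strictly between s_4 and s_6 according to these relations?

2

The relations place s_4 below s_6. An element lies strictly between them when it is forced above s_4 and also forced below s_6.
Above s_4: {s_10, s_12, s_5, s_8, s_7, s_13}. Below s_6: {s_11, s_10, s_3, s_12}.
Intersection: {s_10, s_12} — 2.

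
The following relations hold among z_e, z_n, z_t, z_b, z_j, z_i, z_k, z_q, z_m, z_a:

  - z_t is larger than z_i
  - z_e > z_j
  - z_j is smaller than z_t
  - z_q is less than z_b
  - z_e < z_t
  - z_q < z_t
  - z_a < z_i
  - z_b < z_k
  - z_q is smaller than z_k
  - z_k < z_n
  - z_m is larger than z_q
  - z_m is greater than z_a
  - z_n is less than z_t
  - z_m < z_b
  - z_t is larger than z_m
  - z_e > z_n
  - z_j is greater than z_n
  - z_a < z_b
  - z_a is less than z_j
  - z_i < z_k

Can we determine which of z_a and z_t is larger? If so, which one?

z_t

Link the given pairs in sequence: z_a < z_m; z_m < z_b; z_b < z_k; z_k < z_n; z_n < z_j; z_j < z_e; z_e < z_t.
Together: z_a < z_m < z_b < z_k < z_n < z_j < z_e < z_t.
So z_t is larger.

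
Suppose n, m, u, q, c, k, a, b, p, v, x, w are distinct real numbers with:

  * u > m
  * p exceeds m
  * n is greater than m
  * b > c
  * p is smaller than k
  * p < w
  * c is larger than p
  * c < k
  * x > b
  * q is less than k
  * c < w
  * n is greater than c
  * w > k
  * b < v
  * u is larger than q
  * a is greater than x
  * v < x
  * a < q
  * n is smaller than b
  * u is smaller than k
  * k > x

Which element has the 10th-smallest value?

u

Piecing the relations together gives one ordering: m < p < c < n < b < v < x < a < q < u < k < w.
Counting 10 from the smallest end gives u.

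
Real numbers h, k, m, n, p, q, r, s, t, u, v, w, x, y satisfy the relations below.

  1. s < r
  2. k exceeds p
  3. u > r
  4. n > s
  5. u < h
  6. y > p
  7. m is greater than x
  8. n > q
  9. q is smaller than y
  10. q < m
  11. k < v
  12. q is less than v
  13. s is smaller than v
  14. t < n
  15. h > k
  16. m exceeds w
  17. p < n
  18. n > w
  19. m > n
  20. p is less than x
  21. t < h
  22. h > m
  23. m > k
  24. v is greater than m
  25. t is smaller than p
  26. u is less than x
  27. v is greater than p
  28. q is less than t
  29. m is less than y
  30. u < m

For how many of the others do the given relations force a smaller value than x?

From x the given relations immediately reach u, p.
From those, t, r — 4 in total.
From those, q, s — 6 in total.
No other element is forced below x by the given relations, so the count is 6.

6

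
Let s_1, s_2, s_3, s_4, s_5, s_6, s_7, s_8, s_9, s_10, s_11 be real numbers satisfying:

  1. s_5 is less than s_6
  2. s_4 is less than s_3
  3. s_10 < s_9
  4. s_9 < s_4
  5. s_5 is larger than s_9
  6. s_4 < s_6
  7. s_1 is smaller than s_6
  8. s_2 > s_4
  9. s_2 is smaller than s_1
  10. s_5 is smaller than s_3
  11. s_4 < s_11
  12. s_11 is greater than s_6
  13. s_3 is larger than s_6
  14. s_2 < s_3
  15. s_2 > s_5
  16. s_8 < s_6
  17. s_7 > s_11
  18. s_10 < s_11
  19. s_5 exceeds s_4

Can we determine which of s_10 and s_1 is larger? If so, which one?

s_10 < s_9 and s_9 < s_4 give s_10 < s_4.
With s_4 < s_5: s_10 < s_9 < s_4 < s_5.
Then s_5 < s_2 extends the chain to s_2.
Then s_2 < s_1 extends the chain to s_1.
So s_1 is larger.

s_1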